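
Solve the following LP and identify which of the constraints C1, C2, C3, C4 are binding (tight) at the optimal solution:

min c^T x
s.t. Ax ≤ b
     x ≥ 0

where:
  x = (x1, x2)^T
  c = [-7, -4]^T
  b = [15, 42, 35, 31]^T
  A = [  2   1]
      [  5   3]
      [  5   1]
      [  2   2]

At x1 = 3, x2 = 9, compute slack b - a·x for each constraint:
  C1: 15 − 15 = 0  (binding)
  C2: 42 − 42 = 0  (binding)
  C3: 35 − 24 = 11  (slack)
  C4: 31 − 24 = 7  (slack)

Optimal: x1 = 3, x2 = 9
Binding: C1, C2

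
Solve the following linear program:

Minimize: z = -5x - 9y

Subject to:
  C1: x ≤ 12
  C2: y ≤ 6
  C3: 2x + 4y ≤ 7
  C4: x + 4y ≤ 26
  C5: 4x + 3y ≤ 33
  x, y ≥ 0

Evaluate the objective at each vertex of the feasible region:
  z(0, 0) = 0
  z(3.5, 0) = -17.5  ←
  z(0, 1.75) = -15.75
The minimum is at x = 3.5, y = 0.

x = 3.5, y = 0, z = -17.5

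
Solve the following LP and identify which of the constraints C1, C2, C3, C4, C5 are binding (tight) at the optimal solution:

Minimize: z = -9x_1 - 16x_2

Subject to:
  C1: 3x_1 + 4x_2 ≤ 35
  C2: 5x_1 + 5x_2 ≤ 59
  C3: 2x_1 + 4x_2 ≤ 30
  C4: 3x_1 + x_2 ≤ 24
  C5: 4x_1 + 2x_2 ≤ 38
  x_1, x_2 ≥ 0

At x_1 = 5, x_2 = 5, compute slack b - a·x for each constraint:
  C1: 35 − 35 = 0  (binding)
  C2: 59 − 50 = 9  (slack)
  C3: 30 − 30 = 0  (binding)
  C4: 24 − 20 = 4  (slack)
  C5: 38 − 30 = 8  (slack)

Optimal: x_1 = 5, x_2 = 5
Binding: C1, C3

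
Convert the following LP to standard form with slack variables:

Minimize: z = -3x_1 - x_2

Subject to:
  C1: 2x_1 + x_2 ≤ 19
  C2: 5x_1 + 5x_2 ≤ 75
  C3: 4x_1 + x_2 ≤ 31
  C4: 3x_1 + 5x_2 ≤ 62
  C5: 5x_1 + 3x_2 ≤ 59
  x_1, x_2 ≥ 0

min z = -3x_1 - x_2

s.t.
  2x_1 + x_2 + s1 = 19
  5x_1 + 5x_2 + s2 = 75
  4x_1 + x_2 + s3 = 31
  3x_1 + 5x_2 + s4 = 62
  5x_1 + 3x_2 + s5 = 59
  x_1, x_2, s1, s2, s3, s4, s5 ≥ 0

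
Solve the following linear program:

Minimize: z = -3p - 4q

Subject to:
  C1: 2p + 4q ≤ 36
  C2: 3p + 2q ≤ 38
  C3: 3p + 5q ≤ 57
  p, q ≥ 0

Evaluate the objective at each vertex of the feasible region:
  z(0, 0) = 0
  z(12.67, 0) = -38
  z(10, 4) = -46  ←
  z(0, 9) = -36
The minimum is at p = 10, q = 4.

p = 10, q = 4, z = -46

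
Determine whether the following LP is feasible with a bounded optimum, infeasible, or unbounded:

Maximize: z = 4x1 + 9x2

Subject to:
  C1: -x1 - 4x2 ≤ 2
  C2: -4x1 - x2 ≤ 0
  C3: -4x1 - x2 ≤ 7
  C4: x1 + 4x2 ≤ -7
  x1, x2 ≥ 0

Infeasible (no feasible solution exists)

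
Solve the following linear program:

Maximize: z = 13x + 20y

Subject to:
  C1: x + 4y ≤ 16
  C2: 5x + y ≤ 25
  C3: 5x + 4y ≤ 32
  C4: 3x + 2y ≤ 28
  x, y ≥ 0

Evaluate the objective at each vertex of the feasible region:
  z(0, 0) = 0
  z(5, 0) = 65
  z(4.533, 2.333) = 105.6
  z(4, 3) = 112  ←
  z(0, 4) = 80
The maximum is at x = 4, y = 3.

x = 4, y = 3, z = 112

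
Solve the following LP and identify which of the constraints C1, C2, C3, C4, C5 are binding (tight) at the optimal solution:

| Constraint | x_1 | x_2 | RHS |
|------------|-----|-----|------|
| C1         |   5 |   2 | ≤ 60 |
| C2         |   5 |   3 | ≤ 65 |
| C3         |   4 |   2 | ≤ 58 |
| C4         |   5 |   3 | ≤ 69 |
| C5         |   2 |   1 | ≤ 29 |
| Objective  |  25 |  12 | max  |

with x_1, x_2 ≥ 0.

At x_1 = 10, x_2 = 5, compute slack b - a·x for each constraint:
  C1: 60 − 60 = 0  (binding)
  C2: 65 − 65 = 0  (binding)
  C3: 58 − 50 = 8  (slack)
  C4: 69 − 65 = 4  (slack)
  C5: 29 − 25 = 4  (slack)

Optimal: x_1 = 10, x_2 = 5
Binding: C1, C2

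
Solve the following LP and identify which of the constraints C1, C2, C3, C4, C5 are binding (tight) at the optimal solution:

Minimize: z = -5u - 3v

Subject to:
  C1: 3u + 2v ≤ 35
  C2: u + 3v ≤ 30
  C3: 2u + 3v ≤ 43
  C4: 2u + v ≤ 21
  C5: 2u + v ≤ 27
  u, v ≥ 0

At u = 7, v = 7, compute slack b - a·x for each constraint:
  C1: 35 − 35 = 0  (binding)
  C2: 30 − 28 = 2  (slack)
  C3: 43 − 35 = 8  (slack)
  C4: 21 − 21 = 0  (binding)
  C5: 27 − 21 = 6  (slack)

Optimal: u = 7, v = 7
Binding: C1, C4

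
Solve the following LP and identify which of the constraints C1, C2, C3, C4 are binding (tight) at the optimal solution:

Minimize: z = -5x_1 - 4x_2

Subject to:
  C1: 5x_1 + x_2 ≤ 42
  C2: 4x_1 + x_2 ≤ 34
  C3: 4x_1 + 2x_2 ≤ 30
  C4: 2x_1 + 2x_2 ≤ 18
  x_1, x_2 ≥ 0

At x_1 = 6, x_2 = 3, compute slack b - a·x for each constraint:
  C1: 42 − 33 = 9  (slack)
  C2: 34 − 27 = 7  (slack)
  C3: 30 − 30 = 0  (binding)
  C4: 18 − 18 = 0  (binding)

Optimal: x_1 = 6, x_2 = 3
Binding: C3, C4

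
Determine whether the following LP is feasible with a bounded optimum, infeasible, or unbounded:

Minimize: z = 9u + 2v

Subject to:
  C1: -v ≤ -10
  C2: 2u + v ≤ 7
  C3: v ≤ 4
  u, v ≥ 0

Infeasible (no feasible solution exists)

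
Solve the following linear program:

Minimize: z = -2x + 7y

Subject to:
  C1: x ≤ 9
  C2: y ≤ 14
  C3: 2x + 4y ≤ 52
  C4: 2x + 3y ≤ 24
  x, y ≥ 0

Evaluate the objective at each vertex of the feasible region:
  z(0, 0) = 0
  z(9, 0) = -18  ←
  z(9, 2) = -4
  z(0, 8) = 56
The minimum is at x = 9, y = 0.

x = 9, y = 0, z = -18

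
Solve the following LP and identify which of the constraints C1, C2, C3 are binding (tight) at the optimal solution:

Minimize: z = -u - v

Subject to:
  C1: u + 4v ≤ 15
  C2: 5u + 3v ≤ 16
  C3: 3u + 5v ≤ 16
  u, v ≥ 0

At u = 2, v = 2, compute slack b - a·x for each constraint:
  C1: 15 − 10 = 5  (slack)
  C2: 16 − 16 = 0  (binding)
  C3: 16 − 16 = 0  (binding)

Optimal: u = 2, v = 2
Binding: C2, C3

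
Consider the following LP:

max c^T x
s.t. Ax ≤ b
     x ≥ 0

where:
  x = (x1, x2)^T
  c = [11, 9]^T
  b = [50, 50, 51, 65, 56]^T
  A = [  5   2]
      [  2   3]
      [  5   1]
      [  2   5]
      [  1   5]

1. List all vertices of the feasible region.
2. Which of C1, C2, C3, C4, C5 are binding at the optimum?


1. (0, 0), (10, 0), (6, 10), (0, 11.2)
2. C1, C5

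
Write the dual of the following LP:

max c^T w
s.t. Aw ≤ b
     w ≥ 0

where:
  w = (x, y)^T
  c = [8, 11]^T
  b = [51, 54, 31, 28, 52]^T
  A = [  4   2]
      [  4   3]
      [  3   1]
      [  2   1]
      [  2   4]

Primal max cᵀx s.t. Ax ≤ b, x ≥ 0  →  Dual min bᵀy s.t. Aᵀy ≥ c, y ≥ 0.

Minimize: z = 51y1 + 54y2 + 31y3 + 28y4 + 52y5

Subject to:
  4y1 + 4y2 + 3y3 + 2y4 + 2y5 ≥ 8
  2y1 + 3y2 + y3 + y4 + 4y5 ≥ 11
  y1, y2, y3, y4, y5 ≥ 0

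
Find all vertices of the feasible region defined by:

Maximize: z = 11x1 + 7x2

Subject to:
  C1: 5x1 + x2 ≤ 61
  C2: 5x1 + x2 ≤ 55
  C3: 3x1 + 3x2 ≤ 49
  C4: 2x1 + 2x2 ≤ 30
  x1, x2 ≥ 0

(0, 0), (11, 0), (10, 5), (0, 15)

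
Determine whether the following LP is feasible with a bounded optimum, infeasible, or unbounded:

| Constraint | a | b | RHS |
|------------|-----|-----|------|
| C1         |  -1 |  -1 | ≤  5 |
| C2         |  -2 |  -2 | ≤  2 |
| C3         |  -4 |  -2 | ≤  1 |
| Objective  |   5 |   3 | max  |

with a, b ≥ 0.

Unbounded (objective can increase without bound)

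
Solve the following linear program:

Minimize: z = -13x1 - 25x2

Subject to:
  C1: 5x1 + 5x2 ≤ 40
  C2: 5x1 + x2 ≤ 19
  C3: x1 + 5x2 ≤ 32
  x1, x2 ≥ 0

Evaluate the objective at each vertex of the feasible region:
  z(0, 0) = 0
  z(3.8, 0) = -49.4
  z(2.75, 5.25) = -167
  z(2, 6) = -176  ←
  z(0, 6.4) = -160
The minimum is at x1 = 2, x2 = 6.

x1 = 2, x2 = 6, z = -176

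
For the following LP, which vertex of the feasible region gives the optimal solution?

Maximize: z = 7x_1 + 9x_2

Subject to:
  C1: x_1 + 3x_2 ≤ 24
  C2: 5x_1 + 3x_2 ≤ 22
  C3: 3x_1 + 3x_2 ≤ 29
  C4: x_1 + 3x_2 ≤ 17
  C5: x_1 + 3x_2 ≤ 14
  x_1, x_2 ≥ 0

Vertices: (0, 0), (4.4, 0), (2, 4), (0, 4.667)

Evaluate the objective at each vertex of the feasible region:
  z(0, 0) = 0
  z(4.4, 0) = 30.8
  z(2, 4) = 50  ←
  z(0, 4.667) = 42
The maximum is at x_1 = 2, x_2 = 4.

(2, 4)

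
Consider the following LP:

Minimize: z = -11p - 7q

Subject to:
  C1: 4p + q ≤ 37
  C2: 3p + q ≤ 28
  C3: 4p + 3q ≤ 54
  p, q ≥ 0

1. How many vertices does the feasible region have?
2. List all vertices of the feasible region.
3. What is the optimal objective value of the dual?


1. 5
2. (0, 0), (9.25, 0), (9, 1), (6, 10), (0, 18)
3. -136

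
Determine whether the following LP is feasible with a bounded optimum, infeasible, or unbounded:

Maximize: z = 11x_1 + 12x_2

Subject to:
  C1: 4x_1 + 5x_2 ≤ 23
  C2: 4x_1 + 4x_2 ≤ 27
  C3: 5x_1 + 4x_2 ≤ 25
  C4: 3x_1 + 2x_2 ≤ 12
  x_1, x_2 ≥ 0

Feasible with a bounded optimal solution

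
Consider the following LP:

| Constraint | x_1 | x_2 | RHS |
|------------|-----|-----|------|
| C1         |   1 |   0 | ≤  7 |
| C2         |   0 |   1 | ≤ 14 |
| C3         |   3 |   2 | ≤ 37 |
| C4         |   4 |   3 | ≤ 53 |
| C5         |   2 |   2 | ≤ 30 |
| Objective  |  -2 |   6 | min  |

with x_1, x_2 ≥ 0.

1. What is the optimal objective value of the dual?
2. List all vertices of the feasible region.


1. -14
2. (0, 0), (7, 0), (7, 8), (1, 14), (0, 14)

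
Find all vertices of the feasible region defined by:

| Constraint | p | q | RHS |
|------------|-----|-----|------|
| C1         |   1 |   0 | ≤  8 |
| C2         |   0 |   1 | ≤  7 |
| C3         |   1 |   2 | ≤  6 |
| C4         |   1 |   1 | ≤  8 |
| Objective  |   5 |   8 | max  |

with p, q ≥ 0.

(0, 0), (6, 0), (0, 3)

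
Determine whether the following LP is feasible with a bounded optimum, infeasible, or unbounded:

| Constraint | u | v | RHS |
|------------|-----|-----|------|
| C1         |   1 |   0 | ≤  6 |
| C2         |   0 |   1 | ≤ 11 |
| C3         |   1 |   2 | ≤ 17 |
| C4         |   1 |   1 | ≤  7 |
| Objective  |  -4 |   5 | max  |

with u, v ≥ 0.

Feasible with a bounded optimal solution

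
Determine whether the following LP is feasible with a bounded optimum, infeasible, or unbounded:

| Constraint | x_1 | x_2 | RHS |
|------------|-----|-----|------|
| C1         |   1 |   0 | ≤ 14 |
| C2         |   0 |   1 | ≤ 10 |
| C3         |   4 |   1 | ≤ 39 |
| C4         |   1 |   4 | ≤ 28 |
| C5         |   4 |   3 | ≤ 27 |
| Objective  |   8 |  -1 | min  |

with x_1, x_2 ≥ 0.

Feasible with a bounded optimal solution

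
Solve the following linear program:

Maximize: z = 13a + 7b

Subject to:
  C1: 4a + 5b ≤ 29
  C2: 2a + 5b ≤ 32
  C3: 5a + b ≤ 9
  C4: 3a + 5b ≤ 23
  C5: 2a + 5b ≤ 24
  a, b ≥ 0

Evaluate the objective at each vertex of the feasible region:
  z(0, 0) = 0
  z(1.8, 0) = 23.4
  z(1, 4) = 41  ←
  z(0, 4.6) = 32.2
The maximum is at a = 1, b = 4.

a = 1, b = 4, z = 41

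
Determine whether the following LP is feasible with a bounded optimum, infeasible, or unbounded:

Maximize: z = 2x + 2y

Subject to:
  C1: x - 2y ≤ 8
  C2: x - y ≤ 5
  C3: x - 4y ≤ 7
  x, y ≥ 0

Unbounded (objective can increase without bound)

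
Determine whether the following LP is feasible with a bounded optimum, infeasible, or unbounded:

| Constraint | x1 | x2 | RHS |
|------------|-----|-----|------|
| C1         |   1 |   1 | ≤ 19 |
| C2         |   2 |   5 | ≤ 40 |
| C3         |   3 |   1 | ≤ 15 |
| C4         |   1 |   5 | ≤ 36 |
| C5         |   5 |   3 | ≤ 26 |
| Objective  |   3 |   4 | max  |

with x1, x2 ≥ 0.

Feasible with a bounded optimal solution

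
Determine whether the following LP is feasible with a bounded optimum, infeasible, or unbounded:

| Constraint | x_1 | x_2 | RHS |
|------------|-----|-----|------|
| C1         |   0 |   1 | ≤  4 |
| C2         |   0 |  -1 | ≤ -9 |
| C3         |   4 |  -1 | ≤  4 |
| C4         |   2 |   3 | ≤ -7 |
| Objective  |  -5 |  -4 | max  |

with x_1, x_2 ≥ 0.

Infeasible (no feasible solution exists)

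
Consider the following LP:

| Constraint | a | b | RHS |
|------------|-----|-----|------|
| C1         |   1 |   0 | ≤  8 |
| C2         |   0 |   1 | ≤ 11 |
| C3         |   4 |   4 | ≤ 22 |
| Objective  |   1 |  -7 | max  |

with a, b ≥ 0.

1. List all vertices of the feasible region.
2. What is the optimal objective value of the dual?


1. (0, 0), (5.5, 0), (0, 5.5)
2. 5.5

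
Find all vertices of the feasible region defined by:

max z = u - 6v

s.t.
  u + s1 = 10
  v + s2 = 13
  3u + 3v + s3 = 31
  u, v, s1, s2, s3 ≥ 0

(0, 0), (10, 0), (10, 0.3333), (0, 10.33)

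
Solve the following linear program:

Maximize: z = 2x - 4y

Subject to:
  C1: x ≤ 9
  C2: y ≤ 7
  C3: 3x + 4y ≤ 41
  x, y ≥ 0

Evaluate the objective at each vertex of the feasible region:
  z(0, 0) = 0
  z(9, 0) = 18  ←
  z(9, 3.5) = 4
  z(4.333, 7) = -19.33
  z(0, 7) = -28
The maximum is at x = 9, y = 0.

x = 9, y = 0, z = 18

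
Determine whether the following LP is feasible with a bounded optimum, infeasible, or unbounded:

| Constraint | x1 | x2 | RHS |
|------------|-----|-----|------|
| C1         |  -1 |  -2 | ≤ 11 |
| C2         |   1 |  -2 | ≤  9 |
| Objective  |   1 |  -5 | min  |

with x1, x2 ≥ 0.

Unbounded (objective can decrease without bound)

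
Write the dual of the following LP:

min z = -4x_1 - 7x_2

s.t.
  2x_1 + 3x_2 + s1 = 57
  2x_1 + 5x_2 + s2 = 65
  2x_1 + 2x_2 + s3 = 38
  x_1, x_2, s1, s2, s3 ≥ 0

Primal min cᵀx s.t. Ax ≤ b, x ≥ 0  →  Dual max −bᵀy s.t. Aᵀy ≥ −c, y ≥ 0.

Maximize: z = -57y1 - 65y2 - 38y3

Subject to:
  2y1 + 2y2 + 2y3 ≥ 4
  3y1 + 5y2 + 2y3 ≥ 7
  y1, y2, y3 ≥ 0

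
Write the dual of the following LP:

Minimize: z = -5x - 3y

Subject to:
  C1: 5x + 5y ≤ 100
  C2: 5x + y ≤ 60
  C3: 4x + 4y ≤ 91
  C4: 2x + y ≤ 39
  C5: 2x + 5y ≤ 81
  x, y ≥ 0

Primal min cᵀx s.t. Ax ≤ b, x ≥ 0  →  Dual max −bᵀy s.t. Aᵀy ≥ −c, y ≥ 0.

Maximize: z = -100y1 - 60y2 - 91y3 - 39y4 - 81y5

Subject to:
  5y1 + 5y2 + 4y3 + 2y4 + 2y5 ≥ 5
  5y1 + y2 + 4y3 + y4 + 5y5 ≥ 3
  y1, y2, y3, y4, y5 ≥ 0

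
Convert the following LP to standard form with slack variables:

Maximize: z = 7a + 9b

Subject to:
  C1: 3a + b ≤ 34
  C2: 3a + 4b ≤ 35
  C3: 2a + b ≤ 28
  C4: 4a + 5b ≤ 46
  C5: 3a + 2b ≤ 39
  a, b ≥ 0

max z = 7a + 9b

s.t.
  3a + b + s1 = 34
  3a + 4b + s2 = 35
  2a + b + s3 = 28
  4a + 5b + s4 = 46
  3a + 2b + s5 = 39
  a, b, s1, s2, s3, s4, s5 ≥ 0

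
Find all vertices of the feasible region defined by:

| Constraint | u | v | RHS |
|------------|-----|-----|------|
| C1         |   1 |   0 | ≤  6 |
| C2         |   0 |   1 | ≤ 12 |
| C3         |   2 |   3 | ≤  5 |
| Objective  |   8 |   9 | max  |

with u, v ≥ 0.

(0, 0), (2.5, 0), (0, 1.667)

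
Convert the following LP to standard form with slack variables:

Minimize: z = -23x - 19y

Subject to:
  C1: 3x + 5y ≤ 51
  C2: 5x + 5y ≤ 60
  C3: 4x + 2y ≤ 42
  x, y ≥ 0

min z = -23x - 19y

s.t.
  3x + 5y + s1 = 51
  5x + 5y + s2 = 60
  4x + 2y + s3 = 42
  x, y, s1, s2, s3 ≥ 0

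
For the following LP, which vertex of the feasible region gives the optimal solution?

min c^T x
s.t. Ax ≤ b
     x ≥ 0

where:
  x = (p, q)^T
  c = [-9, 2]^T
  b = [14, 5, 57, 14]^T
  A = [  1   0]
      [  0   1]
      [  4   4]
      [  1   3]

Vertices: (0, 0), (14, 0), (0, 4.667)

Evaluate the objective at each vertex of the feasible region:
  z(0, 0) = 0
  z(14, 0) = -126  ←
  z(0, 4.667) = 9.333
The minimum is at p = 14, q = 0.

(14, 0)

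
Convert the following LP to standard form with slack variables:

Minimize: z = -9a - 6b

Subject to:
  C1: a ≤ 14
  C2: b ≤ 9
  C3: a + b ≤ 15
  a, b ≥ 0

min z = -9a - 6b

s.t.
  a + s1 = 14
  b + s2 = 9
  a + b + s3 = 15
  a, b, s1, s2, s3 ≥ 0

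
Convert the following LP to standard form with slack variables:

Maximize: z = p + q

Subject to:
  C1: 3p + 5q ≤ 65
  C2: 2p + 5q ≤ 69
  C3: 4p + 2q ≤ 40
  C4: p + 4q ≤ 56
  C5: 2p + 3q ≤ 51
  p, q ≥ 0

max z = p + q

s.t.
  3p + 5q + s1 = 65
  2p + 5q + s2 = 69
  4p + 2q + s3 = 40
  p + 4q + s4 = 56
  2p + 3q + s5 = 51
  p, q, s1, s2, s3, s4, s5 ≥ 0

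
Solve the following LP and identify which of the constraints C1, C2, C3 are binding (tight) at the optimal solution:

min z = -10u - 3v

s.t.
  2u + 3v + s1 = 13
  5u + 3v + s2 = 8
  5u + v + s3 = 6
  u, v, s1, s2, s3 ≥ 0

At u = 1, v = 1, compute slack b - a·x for each constraint:
  C1: 13 − 5 = 8  (slack)
  C2: 8 − 8 = 0  (binding)
  C3: 6 − 6 = 0  (binding)

Optimal: u = 1, v = 1
Binding: C2, C3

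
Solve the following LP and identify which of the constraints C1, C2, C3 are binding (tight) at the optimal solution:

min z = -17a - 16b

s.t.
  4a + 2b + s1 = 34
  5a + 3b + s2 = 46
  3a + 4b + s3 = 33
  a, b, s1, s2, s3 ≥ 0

At a = 7, b = 3, compute slack b - a·x for each constraint:
  C1: 34 − 34 = 0  (binding)
  C2: 46 − 44 = 2  (slack)
  C3: 33 − 33 = 0  (binding)

Optimal: a = 7, b = 3
Binding: C1, C3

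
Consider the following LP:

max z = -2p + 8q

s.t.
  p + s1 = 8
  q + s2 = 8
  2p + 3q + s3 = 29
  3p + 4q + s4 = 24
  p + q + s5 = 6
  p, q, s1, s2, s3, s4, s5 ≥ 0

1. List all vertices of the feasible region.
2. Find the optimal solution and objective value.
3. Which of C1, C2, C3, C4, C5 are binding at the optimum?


1. (0, 0), (6, 0), (0, 6)
2. p = 0, q = 6, z = 48
3. C4, C5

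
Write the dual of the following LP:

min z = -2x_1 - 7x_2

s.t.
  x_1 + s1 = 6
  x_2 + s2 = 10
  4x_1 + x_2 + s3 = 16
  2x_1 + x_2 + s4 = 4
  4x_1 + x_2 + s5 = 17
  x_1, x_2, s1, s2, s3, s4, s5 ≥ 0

Primal min cᵀx s.t. Ax ≤ b, x ≥ 0  →  Dual max −bᵀy s.t. Aᵀy ≥ −c, y ≥ 0.

Maximize: z = -6y1 - 10y2 - 16y3 - 4y4 - 17y5

Subject to:
  y1 + 4y3 + 2y4 + 4y5 ≥ 2
  y2 + y3 + y4 + y5 ≥ 7
  y1, y2, y3, y4, y5 ≥ 0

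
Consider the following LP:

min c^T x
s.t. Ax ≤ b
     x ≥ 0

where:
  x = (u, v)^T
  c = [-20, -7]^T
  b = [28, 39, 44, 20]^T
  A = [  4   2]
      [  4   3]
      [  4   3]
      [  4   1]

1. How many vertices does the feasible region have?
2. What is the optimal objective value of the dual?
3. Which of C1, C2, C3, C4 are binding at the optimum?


1. 5
2. -116
3. C1, C4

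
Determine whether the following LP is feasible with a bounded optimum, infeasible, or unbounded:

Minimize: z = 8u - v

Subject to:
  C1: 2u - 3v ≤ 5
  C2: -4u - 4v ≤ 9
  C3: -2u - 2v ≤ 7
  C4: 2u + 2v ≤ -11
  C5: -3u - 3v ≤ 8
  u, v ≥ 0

Infeasible (no feasible solution exists)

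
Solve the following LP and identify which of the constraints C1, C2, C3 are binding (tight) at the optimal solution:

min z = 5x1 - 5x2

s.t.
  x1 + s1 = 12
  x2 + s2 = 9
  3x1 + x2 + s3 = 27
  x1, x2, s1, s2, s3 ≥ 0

At x1 = 0, x2 = 9, compute slack b - a·x for each constraint:
  C1: 12 − 0 = 12  (slack)
  C2: 9 − 9 = 0  (binding)
  C3: 27 − 9 = 18  (slack)

Optimal: x1 = 0, x2 = 9
Binding: C2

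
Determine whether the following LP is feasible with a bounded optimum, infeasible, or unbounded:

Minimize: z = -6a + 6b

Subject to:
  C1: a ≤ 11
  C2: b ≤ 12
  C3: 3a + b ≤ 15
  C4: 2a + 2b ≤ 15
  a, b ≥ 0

Feasible with a bounded optimal solution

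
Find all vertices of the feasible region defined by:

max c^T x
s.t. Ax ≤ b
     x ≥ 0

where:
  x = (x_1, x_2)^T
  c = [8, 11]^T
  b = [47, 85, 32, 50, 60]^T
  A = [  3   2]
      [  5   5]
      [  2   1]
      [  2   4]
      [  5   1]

(0, 0), (12, 0), (10.75, 6.25), (9, 8), (0, 12.5)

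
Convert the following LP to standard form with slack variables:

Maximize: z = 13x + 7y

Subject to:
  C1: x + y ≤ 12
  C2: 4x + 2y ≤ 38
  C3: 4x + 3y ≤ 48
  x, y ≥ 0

max z = 13x + 7y

s.t.
  x + y + s1 = 12
  4x + 2y + s2 = 38
  4x + 3y + s3 = 48
  x, y, s1, s2, s3 ≥ 0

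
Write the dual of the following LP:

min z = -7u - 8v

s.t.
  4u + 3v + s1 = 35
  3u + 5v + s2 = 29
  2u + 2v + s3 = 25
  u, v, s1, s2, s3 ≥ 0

Primal min cᵀx s.t. Ax ≤ b, x ≥ 0  →  Dual max −bᵀy s.t. Aᵀy ≥ −c, y ≥ 0.

Maximize: z = -35y1 - 29y2 - 25y3

Subject to:
  4y1 + 3y2 + 2y3 ≥ 7
  3y1 + 5y2 + 2y3 ≥ 8
  y1, y2, y3 ≥ 0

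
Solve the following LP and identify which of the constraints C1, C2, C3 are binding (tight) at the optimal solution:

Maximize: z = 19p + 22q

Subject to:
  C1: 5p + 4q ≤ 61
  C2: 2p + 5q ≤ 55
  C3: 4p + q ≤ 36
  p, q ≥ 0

At p = 5, q = 9, compute slack b - a·x for each constraint:
  C1: 61 − 61 = 0  (binding)
  C2: 55 − 55 = 0  (binding)
  C3: 36 − 29 = 7  (slack)

Optimal: p = 5, q = 9
Binding: C1, C2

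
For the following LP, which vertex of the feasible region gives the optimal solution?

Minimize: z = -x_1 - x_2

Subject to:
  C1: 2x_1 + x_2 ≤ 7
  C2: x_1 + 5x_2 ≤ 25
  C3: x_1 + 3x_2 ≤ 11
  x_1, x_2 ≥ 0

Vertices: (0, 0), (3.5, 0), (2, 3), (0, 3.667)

Evaluate the objective at each vertex of the feasible region:
  z(0, 0) = 0
  z(3.5, 0) = -3.5
  z(2, 3) = -5  ←
  z(0, 3.667) = -3.667
The minimum is at x_1 = 2, x_2 = 3.

(2, 3)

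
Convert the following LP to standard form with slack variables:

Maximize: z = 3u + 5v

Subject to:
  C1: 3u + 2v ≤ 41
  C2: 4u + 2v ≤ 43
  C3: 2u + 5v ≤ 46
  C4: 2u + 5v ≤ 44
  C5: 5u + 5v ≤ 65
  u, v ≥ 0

max z = 3u + 5v

s.t.
  3u + 2v + s1 = 41
  4u + 2v + s2 = 43
  2u + 5v + s3 = 46
  2u + 5v + s4 = 44
  5u + 5v + s5 = 65
  u, v, s1, s2, s3, s4, s5 ≥ 0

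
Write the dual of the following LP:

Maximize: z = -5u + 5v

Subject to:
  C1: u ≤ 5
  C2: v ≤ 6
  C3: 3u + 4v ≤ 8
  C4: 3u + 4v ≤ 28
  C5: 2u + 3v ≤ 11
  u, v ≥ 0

Primal max cᵀx s.t. Ax ≤ b, x ≥ 0  →  Dual min bᵀy s.t. Aᵀy ≥ c, y ≥ 0.

Minimize: z = 5y1 + 6y2 + 8y3 + 28y4 + 11y5

Subject to:
  y1 + 3y3 + 3y4 + 2y5 ≥ -5
  y2 + 4y3 + 4y4 + 3y5 ≥ 5
  y1, y2, y3, y4, y5 ≥ 0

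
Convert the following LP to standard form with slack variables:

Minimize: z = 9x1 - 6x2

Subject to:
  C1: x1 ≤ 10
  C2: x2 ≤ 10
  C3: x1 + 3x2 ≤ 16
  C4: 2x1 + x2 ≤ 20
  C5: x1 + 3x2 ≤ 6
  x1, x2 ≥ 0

min z = 9x1 - 6x2

s.t.
  x1 + s1 = 10
  x2 + s2 = 10
  x1 + 3x2 + s3 = 16
  2x1 + x2 + s4 = 20
  x1 + 3x2 + s5 = 6
  x1, x2, s1, s2, s3, s4, s5 ≥ 0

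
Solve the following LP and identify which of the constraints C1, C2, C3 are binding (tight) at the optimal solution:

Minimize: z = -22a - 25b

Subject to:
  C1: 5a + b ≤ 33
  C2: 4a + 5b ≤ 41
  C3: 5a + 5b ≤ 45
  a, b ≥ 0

At a = 4, b = 5, compute slack b - a·x for each constraint:
  C1: 33 − 25 = 8  (slack)
  C2: 41 − 41 = 0  (binding)
  C3: 45 − 45 = 0  (binding)

Optimal: a = 4, b = 5
Binding: C2, C3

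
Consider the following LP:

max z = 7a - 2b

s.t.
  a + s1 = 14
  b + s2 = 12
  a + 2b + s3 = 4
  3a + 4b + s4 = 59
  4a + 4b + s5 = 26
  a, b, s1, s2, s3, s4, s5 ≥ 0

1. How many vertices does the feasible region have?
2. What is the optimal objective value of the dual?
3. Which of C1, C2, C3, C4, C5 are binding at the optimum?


1. 3
2. 28
3. C3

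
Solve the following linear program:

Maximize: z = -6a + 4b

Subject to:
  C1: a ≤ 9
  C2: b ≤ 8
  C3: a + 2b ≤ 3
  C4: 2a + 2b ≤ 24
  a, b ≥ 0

Evaluate the objective at each vertex of the feasible region:
  z(0, 0) = 0
  z(3, 0) = -18
  z(0, 1.5) = 6  ←
The maximum is at a = 0, b = 1.5.

a = 0, b = 1.5, z = 6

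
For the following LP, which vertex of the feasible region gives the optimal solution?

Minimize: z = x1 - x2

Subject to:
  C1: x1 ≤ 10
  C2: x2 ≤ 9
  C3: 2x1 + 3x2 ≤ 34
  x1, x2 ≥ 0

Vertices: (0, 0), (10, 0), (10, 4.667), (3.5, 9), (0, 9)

Evaluate the objective at each vertex of the feasible region:
  z(0, 0) = 0
  z(10, 0) = 10
  z(10, 4.667) = 5.333
  z(3.5, 9) = -5.5
  z(0, 9) = -9  ←
The minimum is at x1 = 0, x2 = 9.

(0, 9)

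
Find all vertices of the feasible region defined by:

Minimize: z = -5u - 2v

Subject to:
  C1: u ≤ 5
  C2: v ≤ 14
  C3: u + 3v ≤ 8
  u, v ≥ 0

(0, 0), (5, 0), (5, 1), (0, 2.667)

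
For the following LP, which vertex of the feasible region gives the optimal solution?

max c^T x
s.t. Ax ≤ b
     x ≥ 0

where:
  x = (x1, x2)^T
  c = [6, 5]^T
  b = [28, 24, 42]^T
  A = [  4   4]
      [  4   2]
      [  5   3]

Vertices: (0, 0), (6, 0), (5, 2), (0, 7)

Evaluate the objective at each vertex of the feasible region:
  z(0, 0) = 0
  z(6, 0) = 36
  z(5, 2) = 40  ←
  z(0, 7) = 35
The maximum is at x1 = 5, x2 = 2.

(5, 2)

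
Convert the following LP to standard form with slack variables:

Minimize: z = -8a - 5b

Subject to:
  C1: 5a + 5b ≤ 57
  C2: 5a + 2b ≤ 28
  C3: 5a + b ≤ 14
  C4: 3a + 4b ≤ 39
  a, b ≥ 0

min z = -8a - 5b

s.t.
  5a + 5b + s1 = 57
  5a + 2b + s2 = 28
  5a + b + s3 = 14
  3a + 4b + s4 = 39
  a, b, s1, s2, s3, s4 ≥ 0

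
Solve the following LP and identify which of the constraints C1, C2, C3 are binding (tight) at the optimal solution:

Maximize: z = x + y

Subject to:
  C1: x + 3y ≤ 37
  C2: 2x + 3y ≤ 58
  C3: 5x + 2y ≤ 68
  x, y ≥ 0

At x = 10, y = 9, compute slack b - a·x for each constraint:
  C1: 37 − 37 = 0  (binding)
  C2: 58 − 47 = 11  (slack)
  C3: 68 − 68 = 0  (binding)

Optimal: x = 10, y = 9
Binding: C1, C3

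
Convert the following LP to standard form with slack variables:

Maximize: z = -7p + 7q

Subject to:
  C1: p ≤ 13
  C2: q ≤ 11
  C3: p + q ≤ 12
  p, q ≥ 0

max z = -7p + 7q

s.t.
  p + s1 = 13
  q + s2 = 11
  p + q + s3 = 12
  p, q, s1, s2, s3 ≥ 0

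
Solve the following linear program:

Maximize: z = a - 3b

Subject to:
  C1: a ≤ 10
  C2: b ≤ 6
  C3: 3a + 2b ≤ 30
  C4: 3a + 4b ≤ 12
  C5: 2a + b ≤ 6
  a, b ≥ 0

Evaluate the objective at each vertex of the feasible region:
  z(0, 0) = 0
  z(3, 0) = 3  ←
  z(2.4, 1.2) = -1.2
  z(0, 3) = -9
The maximum is at a = 3, b = 0.

a = 3, b = 0, z = 3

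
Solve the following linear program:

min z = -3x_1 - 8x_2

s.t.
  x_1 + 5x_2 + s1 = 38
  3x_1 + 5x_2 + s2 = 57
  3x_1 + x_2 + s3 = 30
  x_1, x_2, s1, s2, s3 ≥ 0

Evaluate the objective at each vertex of the feasible region:
  z(0, 0) = 0
  z(10, 0) = -30
  z(8, 6) = -72  ←
  z(0, 7.6) = -60.8
The minimum is at x_1 = 8, x_2 = 6.

x_1 = 8, x_2 = 6, z = -72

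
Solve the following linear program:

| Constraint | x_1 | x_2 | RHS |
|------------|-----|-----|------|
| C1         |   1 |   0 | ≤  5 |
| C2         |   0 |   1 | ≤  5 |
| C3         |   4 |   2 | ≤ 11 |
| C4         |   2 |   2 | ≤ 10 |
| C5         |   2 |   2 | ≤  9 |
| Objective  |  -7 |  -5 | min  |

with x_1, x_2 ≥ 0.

Evaluate the objective at each vertex of the feasible region:
  z(0, 0) = 0
  z(2.75, 0) = -19.25
  z(1, 3.5) = -24.5  ←
  z(0, 4.5) = -22.5
The minimum is at x_1 = 1, x_2 = 3.5.

x_1 = 1, x_2 = 3.5, z = -24.5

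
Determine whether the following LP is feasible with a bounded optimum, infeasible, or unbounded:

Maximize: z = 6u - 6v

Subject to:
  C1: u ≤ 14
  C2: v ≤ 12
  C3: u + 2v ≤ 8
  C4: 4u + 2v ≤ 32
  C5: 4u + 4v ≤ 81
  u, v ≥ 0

Feasible with a bounded optimal solution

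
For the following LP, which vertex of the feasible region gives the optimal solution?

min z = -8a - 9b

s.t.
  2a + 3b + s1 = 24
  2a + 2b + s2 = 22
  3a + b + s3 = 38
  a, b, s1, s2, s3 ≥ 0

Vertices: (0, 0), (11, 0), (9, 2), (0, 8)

Evaluate the objective at each vertex of the feasible region:
  z(0, 0) = 0
  z(11, 0) = -88
  z(9, 2) = -90  ←
  z(0, 8) = -72
The minimum is at a = 9, b = 2.

(9, 2)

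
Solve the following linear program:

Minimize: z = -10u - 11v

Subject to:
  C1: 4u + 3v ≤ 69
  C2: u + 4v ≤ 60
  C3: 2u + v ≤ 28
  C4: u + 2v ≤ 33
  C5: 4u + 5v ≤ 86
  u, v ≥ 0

Evaluate the objective at each vertex of the feasible region:
  z(0, 0) = 0
  z(14, 0) = -140
  z(9, 10) = -200  ←
  z(4, 14) = -194
  z(0, 15) = -165
The minimum is at u = 9, v = 10.

u = 9, v = 10, z = -200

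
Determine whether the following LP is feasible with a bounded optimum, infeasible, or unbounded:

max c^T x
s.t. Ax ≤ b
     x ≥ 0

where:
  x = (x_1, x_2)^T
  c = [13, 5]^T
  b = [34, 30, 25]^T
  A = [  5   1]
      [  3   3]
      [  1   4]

Feasible with a bounded optimal solution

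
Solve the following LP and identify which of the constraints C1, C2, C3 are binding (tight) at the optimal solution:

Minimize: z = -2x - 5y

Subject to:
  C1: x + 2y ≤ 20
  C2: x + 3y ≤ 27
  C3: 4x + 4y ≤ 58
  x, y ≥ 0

At x = 6, y = 7, compute slack b - a·x for each constraint:
  C1: 20 − 20 = 0  (binding)
  C2: 27 − 27 = 0  (binding)
  C3: 58 − 52 = 6  (slack)

Optimal: x = 6, y = 7
Binding: C1, C2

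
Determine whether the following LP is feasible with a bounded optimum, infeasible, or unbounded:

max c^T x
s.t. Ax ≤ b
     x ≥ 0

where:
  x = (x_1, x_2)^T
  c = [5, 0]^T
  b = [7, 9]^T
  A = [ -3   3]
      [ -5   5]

Unbounded (objective can increase without bound)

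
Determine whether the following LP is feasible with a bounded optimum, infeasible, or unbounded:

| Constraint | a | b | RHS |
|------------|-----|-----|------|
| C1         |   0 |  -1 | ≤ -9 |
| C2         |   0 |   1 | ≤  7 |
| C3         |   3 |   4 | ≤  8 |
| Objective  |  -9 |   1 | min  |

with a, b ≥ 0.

Infeasible (no feasible solution exists)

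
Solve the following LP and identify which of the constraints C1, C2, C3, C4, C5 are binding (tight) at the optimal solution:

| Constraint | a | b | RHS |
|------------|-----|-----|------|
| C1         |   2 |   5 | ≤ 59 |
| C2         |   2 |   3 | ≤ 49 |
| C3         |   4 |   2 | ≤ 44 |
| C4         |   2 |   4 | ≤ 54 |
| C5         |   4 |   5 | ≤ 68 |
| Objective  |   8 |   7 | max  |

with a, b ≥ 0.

At a = 7, b = 8, compute slack b - a·x for each constraint:
  C1: 59 − 54 = 5  (slack)
  C2: 49 − 38 = 11  (slack)
  C3: 44 − 44 = 0  (binding)
  C4: 54 − 46 = 8  (slack)
  C5: 68 − 68 = 0  (binding)

Optimal: a = 7, b = 8
Binding: C3, C5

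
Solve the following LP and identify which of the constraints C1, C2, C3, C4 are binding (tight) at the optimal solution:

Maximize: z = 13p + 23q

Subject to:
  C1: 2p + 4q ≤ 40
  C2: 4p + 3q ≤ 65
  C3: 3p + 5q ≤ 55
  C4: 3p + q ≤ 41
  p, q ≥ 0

At p = 10, q = 5, compute slack b - a·x for each constraint:
  C1: 40 − 40 = 0  (binding)
  C2: 65 − 55 = 10  (slack)
  C3: 55 − 55 = 0  (binding)
  C4: 41 − 35 = 6  (slack)

Optimal: p = 10, q = 5
Binding: C1, C3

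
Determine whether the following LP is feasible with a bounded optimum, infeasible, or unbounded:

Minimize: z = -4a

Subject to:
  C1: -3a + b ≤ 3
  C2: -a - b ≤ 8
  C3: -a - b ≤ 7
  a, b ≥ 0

Unbounded (objective can decrease without bound)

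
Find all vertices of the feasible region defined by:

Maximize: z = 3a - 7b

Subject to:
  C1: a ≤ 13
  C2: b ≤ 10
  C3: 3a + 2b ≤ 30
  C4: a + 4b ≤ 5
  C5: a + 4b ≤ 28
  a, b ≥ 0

(0, 0), (5, 0), (0, 1.25)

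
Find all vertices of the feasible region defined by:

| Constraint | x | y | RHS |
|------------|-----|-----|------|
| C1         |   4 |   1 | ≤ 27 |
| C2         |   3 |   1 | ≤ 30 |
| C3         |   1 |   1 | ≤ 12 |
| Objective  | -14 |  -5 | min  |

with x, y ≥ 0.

(0, 0), (6.75, 0), (5, 7), (0, 12)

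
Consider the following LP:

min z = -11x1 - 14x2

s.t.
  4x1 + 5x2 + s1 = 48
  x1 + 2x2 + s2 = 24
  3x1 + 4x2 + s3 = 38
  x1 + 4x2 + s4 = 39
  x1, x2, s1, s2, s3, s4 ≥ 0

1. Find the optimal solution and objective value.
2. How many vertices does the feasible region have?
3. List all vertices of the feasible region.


1. x1 = 2, x2 = 8, z = -134
2. 4
3. (0, 0), (12, 0), (2, 8), (0, 9.5)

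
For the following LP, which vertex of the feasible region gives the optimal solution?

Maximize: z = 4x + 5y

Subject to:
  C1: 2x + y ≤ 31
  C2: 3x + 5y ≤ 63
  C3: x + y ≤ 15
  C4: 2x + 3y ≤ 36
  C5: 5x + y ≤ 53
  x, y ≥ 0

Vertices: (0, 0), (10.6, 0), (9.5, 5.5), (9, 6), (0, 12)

Evaluate the objective at each vertex of the feasible region:
  z(0, 0) = 0
  z(10.6, 0) = 42.4
  z(9.5, 5.5) = 65.5
  z(9, 6) = 66  ←
  z(0, 12) = 60
The maximum is at x = 9, y = 6.

(9, 6)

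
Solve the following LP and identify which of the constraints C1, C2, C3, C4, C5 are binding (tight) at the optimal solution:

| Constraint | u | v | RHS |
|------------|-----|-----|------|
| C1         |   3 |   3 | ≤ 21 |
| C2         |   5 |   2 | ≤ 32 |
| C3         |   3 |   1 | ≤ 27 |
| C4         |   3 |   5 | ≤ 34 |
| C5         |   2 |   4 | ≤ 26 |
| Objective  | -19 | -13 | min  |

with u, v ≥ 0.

At u = 6, v = 1, compute slack b - a·x for each constraint:
  C1: 21 − 21 = 0  (binding)
  C2: 32 − 32 = 0  (binding)
  C3: 27 − 19 = 8  (slack)
  C4: 34 − 23 = 11  (slack)
  C5: 26 − 16 = 10  (slack)

Optimal: u = 6, v = 1
Binding: C1, C2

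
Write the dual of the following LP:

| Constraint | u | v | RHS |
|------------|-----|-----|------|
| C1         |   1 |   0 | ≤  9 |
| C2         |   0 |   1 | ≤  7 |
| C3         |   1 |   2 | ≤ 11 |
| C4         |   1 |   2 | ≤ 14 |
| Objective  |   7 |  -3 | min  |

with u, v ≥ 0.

Primal min cᵀx s.t. Ax ≤ b, x ≥ 0  →  Dual max −bᵀy s.t. Aᵀy ≥ −c, y ≥ 0.

Maximize: z = -9y1 - 7y2 - 11y3 - 14y4

Subject to:
  y1 + y3 + y4 ≥ -7
  y2 + 2y3 + 2y4 ≥ 3
  y1, y2, y3, y4 ≥ 0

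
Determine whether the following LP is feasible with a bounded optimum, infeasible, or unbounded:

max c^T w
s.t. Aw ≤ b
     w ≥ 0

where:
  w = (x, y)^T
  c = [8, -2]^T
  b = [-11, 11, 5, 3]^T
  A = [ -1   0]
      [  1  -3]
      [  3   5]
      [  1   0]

Infeasible (no feasible solution exists)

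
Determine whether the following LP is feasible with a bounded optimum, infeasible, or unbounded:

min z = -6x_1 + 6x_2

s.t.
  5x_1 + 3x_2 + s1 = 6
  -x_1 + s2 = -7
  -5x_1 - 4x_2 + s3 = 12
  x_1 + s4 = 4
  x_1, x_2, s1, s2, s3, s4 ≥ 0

Infeasible (no feasible solution exists)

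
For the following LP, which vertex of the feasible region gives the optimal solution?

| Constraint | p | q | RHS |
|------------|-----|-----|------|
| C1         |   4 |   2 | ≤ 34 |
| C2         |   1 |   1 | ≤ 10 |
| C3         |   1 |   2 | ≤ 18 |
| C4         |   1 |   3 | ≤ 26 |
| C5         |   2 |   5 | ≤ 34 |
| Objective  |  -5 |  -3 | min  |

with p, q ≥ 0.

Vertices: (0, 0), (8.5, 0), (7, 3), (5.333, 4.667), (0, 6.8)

Evaluate the objective at each vertex of the feasible region:
  z(0, 0) = 0
  z(8.5, 0) = -42.5
  z(7, 3) = -44  ←
  z(5.333, 4.667) = -40.67
  z(0, 6.8) = -20.4
The minimum is at p = 7, q = 3.

(7, 3)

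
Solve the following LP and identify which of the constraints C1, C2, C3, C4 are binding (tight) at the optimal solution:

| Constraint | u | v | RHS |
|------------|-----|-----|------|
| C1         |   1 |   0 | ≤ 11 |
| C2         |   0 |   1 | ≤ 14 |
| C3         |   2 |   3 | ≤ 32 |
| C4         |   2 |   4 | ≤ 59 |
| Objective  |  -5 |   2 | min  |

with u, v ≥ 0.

At u = 11, v = 0, compute slack b - a·x for each constraint:
  C1: 11 − 11 = 0  (binding)
  C2: 14 − 0 = 14  (slack)
  C3: 32 − 22 = 10  (slack)
  C4: 59 − 22 = 37  (slack)

Optimal: u = 11, v = 0
Binding: C1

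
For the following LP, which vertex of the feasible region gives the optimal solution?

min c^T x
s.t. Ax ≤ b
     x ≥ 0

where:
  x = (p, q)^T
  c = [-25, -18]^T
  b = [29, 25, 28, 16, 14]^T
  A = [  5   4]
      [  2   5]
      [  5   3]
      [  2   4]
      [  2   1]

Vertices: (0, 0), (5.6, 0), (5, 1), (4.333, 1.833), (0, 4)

Evaluate the objective at each vertex of the feasible region:
  z(0, 0) = 0
  z(5.6, 0) = -140
  z(5, 1) = -143  ←
  z(4.333, 1.833) = -141.3
  z(0, 4) = -72
The minimum is at p = 5, q = 1.

(5, 1)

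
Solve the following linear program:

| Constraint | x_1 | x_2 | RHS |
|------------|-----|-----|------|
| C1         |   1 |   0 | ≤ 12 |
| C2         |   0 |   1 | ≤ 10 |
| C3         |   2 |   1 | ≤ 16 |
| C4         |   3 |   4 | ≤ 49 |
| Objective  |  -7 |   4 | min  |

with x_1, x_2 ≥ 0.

Evaluate the objective at each vertex of the feasible region:
  z(0, 0) = 0
  z(8, 0) = -56  ←
  z(3, 10) = 19
  z(0, 10) = 40
The minimum is at x_1 = 8, x_2 = 0.

x_1 = 8, x_2 = 0, z = -56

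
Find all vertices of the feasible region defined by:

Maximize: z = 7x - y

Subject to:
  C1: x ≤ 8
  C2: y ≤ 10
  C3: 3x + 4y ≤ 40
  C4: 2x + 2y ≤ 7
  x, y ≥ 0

(0, 0), (3.5, 0), (0, 3.5)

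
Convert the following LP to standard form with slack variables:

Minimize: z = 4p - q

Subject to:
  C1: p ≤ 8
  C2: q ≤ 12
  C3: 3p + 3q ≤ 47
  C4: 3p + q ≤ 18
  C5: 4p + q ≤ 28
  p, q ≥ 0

min z = 4p - q

s.t.
  p + s1 = 8
  q + s2 = 12
  3p + 3q + s3 = 47
  3p + q + s4 = 18
  4p + q + s5 = 28
  p, q, s1, s2, s3, s4, s5 ≥ 0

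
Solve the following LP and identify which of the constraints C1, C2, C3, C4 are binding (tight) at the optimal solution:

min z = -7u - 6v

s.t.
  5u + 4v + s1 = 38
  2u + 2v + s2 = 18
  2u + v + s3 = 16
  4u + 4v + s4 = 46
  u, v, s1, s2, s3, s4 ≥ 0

At u = 2, v = 7, compute slack b - a·x for each constraint:
  C1: 38 − 38 = 0  (binding)
  C2: 18 − 18 = 0  (binding)
  C3: 16 − 11 = 5  (slack)
  C4: 46 − 36 = 10  (slack)

Optimal: u = 2, v = 7
Binding: C1, C2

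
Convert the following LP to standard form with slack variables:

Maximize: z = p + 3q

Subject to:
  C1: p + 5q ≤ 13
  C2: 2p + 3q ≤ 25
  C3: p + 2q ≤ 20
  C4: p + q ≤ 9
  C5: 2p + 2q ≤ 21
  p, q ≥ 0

max z = p + 3q

s.t.
  p + 5q + s1 = 13
  2p + 3q + s2 = 25
  p + 2q + s3 = 20
  p + q + s4 = 9
  2p + 2q + s5 = 21
  p, q, s1, s2, s3, s4, s5 ≥ 0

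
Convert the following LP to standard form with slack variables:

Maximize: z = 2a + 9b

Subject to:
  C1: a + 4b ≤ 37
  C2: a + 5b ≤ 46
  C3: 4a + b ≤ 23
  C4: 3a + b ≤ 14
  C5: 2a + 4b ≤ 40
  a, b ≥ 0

max z = 2a + 9b

s.t.
  a + 4b + s1 = 37
  a + 5b + s2 = 46
  4a + b + s3 = 23
  3a + b + s4 = 14
  2a + 4b + s5 = 40
  a, b, s1, s2, s3, s4, s5 ≥ 0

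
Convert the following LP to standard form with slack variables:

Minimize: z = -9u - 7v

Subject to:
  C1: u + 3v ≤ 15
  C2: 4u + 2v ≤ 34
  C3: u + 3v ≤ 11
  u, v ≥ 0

min z = -9u - 7v

s.t.
  u + 3v + s1 = 15
  4u + 2v + s2 = 34
  u + 3v + s3 = 11
  u, v, s1, s2, s3 ≥ 0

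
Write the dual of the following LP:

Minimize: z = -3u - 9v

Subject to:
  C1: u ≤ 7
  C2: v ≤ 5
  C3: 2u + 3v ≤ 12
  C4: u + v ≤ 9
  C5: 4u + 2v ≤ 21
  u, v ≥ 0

Primal min cᵀx s.t. Ax ≤ b, x ≥ 0  →  Dual max −bᵀy s.t. Aᵀy ≥ −c, y ≥ 0.

Maximize: z = -7y1 - 5y2 - 12y3 - 9y4 - 21y5

Subject to:
  y1 + 2y3 + y4 + 4y5 ≥ 3
  y2 + 3y3 + y4 + 2y5 ≥ 9
  y1, y2, y3, y4, y5 ≥ 0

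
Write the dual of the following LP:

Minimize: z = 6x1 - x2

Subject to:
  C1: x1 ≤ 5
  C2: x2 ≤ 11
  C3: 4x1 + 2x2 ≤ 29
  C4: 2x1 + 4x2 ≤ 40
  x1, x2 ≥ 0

Primal min cᵀx s.t. Ax ≤ b, x ≥ 0  →  Dual max −bᵀy s.t. Aᵀy ≥ −c, y ≥ 0.

Maximize: z = -5y1 - 11y2 - 29y3 - 40y4

Subject to:
  y1 + 4y3 + 2y4 ≥ -6
  y2 + 2y3 + 4y4 ≥ 1
  y1, y2, y3, y4 ≥ 0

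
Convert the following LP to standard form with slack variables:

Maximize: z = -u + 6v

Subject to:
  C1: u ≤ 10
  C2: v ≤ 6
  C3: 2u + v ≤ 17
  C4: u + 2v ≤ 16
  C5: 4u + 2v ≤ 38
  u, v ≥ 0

max z = -u + 6v

s.t.
  u + s1 = 10
  v + s2 = 6
  2u + v + s3 = 17
  u + 2v + s4 = 16
  4u + 2v + s5 = 38
  u, v, s1, s2, s3, s4, s5 ≥ 0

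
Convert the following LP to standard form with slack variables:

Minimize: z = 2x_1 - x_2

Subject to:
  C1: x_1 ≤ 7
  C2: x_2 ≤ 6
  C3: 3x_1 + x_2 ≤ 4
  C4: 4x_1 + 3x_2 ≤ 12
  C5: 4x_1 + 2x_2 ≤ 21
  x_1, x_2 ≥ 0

min z = 2x_1 - x_2

s.t.
  x_1 + s1 = 7
  x_2 + s2 = 6
  3x_1 + x_2 + s3 = 4
  4x_1 + 3x_2 + s4 = 12
  4x_1 + 2x_2 + s5 = 21
  x_1, x_2, s1, s2, s3, s4, s5 ≥ 0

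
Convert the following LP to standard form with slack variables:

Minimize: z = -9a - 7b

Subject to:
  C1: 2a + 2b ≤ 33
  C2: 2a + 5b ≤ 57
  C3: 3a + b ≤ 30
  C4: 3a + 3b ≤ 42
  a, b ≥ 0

min z = -9a - 7b

s.t.
  2a + 2b + s1 = 33
  2a + 5b + s2 = 57
  3a + b + s3 = 30
  3a + 3b + s4 = 42
  a, b, s1, s2, s3, s4 ≥ 0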